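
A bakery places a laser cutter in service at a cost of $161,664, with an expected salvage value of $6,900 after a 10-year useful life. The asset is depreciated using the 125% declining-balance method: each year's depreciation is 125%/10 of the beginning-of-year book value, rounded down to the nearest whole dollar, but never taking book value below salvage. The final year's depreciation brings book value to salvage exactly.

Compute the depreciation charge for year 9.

$6,944

Depreciable base = $161,664 − $6,900 = $154,764.
Year 1: ⌊$161,664 × 125%/10⌋ = $20,208. Book value $141,456.
Year 2: ⌊$141,456 × 125%/10⌋ = $17,682. Book value $123,774.
Year 3: ⌊$123,774 × 125%/10⌋ = $15,471. Book value $108,303.
Year 4: ⌊$108,303 × 125%/10⌋ = $13,537. Book value $94,766.
Year 5: ⌊$94,766 × 125%/10⌋ = $11,845. Book value $82,921.
Year 6: ⌊$82,921 × 125%/10⌋ = $10,365. Book value $72,556.
Year 7: ⌊$72,556 × 125%/10⌋ = $9,069. Book value $63,487.
Year 8: ⌊$63,487 × 125%/10⌋ = $7,935. Book value $55,552.
Year 9: ⌊$55,552 × 125%/10⌋ = $6,944. Book value $48,608.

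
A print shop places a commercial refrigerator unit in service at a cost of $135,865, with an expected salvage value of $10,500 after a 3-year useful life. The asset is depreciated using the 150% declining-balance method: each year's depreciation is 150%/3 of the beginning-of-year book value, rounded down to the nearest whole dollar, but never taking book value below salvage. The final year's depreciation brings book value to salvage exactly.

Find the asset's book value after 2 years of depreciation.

Depreciable base = $135,865 − $10,500 = $125,365.
Year 1: ⌊$135,865 × 150%/3⌋ = $67,932. Book value $67,933.
Year 2: ⌊$67,933 × 150%/3⌋ = $33,966. Book value $33,967.

$33,967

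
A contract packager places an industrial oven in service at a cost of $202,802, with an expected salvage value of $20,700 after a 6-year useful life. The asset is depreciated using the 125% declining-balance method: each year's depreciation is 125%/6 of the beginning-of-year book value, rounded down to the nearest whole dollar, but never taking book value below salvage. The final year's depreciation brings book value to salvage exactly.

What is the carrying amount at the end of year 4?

$79,661

Depreciable base = $202,802 − $20,700 = $182,102.
Year 1: ⌊$202,802 × 125%/6⌋ = $42,250. Book value $160,552.
Year 2: ⌊$160,552 × 125%/6⌋ = $33,448. Book value $127,104.
Year 3: ⌊$127,104 × 125%/6⌋ = $26,480. Book value $100,624.
Year 4: ⌊$100,624 × 125%/6⌋ = $20,963. Book value $79,661.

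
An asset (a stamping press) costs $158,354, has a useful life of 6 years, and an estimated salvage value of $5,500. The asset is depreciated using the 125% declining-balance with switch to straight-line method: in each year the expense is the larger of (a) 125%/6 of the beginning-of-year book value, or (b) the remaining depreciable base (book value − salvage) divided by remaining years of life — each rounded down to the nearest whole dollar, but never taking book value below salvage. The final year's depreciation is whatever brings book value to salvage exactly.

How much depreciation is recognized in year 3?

Depreciable base = $158,354 − $5,500 = $152,854.
Year 1: DB = ⌊$158,354 × 125%/6⌋ = $32,990; SL = ⌊$152,854/6⌋ = $25,475 → take DB $32,990. Book value $125,364.
Year 2: DB = ⌊$125,364 × 125%/6⌋ = $26,117; SL = ⌊$119,864/5⌋ = $23,972 → take DB $26,117. Book value $99,247.
Year 3: DB = ⌊$99,247 × 125%/6⌋ = $20,676; SL = ⌊$93,747/4⌋ = $23,436 → take SL $23,436. Book value $75,811.

$23,436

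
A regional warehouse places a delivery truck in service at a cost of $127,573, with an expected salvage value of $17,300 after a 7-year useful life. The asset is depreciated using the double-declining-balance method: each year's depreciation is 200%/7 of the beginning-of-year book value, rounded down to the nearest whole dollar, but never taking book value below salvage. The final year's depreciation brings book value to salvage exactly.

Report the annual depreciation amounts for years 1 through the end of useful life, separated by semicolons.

$36,449; $26,035; $18,596; $13,283; $9,488; $6,422; $0

Depreciable base = $127,573 − $17,300 = $110,273.
Year 1: ⌊$127,573 × 200%/7⌋ = $36,449. Book value $91,124.
Year 2: ⌊$91,124 × 200%/7⌋ = $26,035. Book value $65,089.
Year 3: ⌊$65,089 × 200%/7⌋ = $18,596. Book value $46,493.
Year 4: ⌊$46,493 × 200%/7⌋ = $13,283. Book value $33,210.
Year 5: ⌊$33,210 × 200%/7⌋ = $9,488. Book value $23,722.
Year 6: ⌊$23,722 × 200%/7⌋ = $6,777, capped at $6,422. Book value $17,300.
Year 7 (final): $17,300 − $17,300 = $0. Book value $17,300.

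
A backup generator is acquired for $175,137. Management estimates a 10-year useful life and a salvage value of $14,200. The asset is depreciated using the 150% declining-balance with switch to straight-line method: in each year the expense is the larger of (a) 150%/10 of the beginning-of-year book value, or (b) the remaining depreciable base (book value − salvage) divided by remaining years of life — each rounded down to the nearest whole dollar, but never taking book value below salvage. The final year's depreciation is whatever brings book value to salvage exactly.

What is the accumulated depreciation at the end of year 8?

Depreciable base = $175,137 − $14,200 = $160,937.
Year 1: DB = ⌊$175,137 × 150%/10⌋ = $26,270; SL = ⌊$160,937/10⌋ = $16,093 → take DB $26,270. Book value $148,867.
Year 2: DB = ⌊$148,867 × 150%/10⌋ = $22,330; SL = ⌊$134,667/9⌋ = $14,963 → take DB $22,330. Book value $126,537.
Year 3: DB = ⌊$126,537 × 150%/10⌋ = $18,980; SL = ⌊$112,337/8⌋ = $14,042 → take DB $18,980. Book value $107,557.
Year 4: DB = ⌊$107,557 × 150%/10⌋ = $16,133; SL = ⌊$93,357/7⌋ = $13,336 → take DB $16,133. Book value $91,424.
Year 5: DB = ⌊$91,424 × 150%/10⌋ = $13,713; SL = ⌊$77,224/6⌋ = $12,870 → take DB $13,713. Book value $77,711.
Year 6: DB = ⌊$77,711 × 150%/10⌋ = $11,656; SL = ⌊$63,511/5⌋ = $12,702 → take SL $12,702. Book value $65,009.
Year 7: DB = ⌊$65,009 × 150%/10⌋ = $9,751; SL = ⌊$50,809/4⌋ = $12,702 → take SL $12,702. Book value $52,307.
Year 8: DB = ⌊$52,307 × 150%/10⌋ = $7,846; SL = ⌊$38,107/3⌋ = $12,702 → take SL $12,702. Book value $39,605.
Accumulated through year 8 = $175,137 − $39,605 = $135,532.

$135,532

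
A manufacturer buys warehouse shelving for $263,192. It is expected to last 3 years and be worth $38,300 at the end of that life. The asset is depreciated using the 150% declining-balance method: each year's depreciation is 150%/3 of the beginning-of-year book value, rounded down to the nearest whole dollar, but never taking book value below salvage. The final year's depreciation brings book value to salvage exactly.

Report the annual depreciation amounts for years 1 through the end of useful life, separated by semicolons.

Depreciable base = $263,192 − $38,300 = $224,892.
Year 1: ⌊$263,192 × 150%/3⌋ = $131,596. Book value $131,596.
Year 2: ⌊$131,596 × 150%/3⌋ = $65,798. Book value $65,798.
Year 3 (final): $65,798 − $38,300 = $27,498. Book value $38,300.

$131,596; $65,798; $27,498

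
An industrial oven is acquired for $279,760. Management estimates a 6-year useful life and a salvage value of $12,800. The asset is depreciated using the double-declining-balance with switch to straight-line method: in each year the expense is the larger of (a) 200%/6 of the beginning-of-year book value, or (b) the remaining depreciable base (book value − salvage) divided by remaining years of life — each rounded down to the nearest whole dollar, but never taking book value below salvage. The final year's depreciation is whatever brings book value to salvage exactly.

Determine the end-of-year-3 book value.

$82,892

Depreciable base = $279,760 − $12,800 = $266,960.
Year 1: DB = ⌊$279,760 × 200%/6⌋ = $93,253; SL = ⌊$266,960/6⌋ = $44,493 → take DB $93,253. Book value $186,507.
Year 2: DB = ⌊$186,507 × 200%/6⌋ = $62,169; SL = ⌊$173,707/5⌋ = $34,741 → take DB $62,169. Book value $124,338.
Year 3: DB = ⌊$124,338 × 200%/6⌋ = $41,446; SL = ⌊$111,538/4⌋ = $27,884 → take DB $41,446. Book value $82,892.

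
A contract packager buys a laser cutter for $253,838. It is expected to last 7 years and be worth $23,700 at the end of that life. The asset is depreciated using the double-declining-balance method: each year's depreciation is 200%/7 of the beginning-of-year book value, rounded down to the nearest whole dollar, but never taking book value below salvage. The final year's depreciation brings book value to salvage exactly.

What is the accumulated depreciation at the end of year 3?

Depreciable base = $253,838 − $23,700 = $230,138.
Year 1: ⌊$253,838 × 200%/7⌋ = $72,525. Book value $181,313.
Year 2: ⌊$181,313 × 200%/7⌋ = $51,803. Book value $129,510.
Year 3: ⌊$129,510 × 200%/7⌋ = $37,002. Book value $92,508.
Accumulated through year 3 = $253,838 − $92,508 = $161,330.

$161,330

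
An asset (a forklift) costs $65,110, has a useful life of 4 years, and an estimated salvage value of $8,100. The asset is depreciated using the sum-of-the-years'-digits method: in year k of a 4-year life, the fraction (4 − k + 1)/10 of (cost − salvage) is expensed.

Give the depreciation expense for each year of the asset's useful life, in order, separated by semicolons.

Depreciable base = $65,110 − $8,100 = $57,010.
Sum of the years' digits = 4+3+2+1 = 10.
Year 1: $57,010 × 4/10 = $22,804. Book value $42,306.
Year 2: $57,010 × 3/10 = $17,103. Book value $25,203.
Year 3: $57,010 × 2/10 = $11,402. Book value $13,801.
Year 4: $57,010 × 1/10 = $5,701. Book value $8,100.

$22,804; $17,103; $11,402; $5,701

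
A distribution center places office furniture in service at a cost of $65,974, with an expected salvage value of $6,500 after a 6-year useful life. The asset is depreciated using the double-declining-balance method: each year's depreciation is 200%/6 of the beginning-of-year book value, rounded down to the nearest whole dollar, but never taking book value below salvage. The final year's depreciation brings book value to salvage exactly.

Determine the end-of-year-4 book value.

Depreciable base = $65,974 − $6,500 = $59,474.
Year 1: ⌊$65,974 × 200%/6⌋ = $21,991. Book value $43,983.
Year 2: ⌊$43,983 × 200%/6⌋ = $14,661. Book value $29,322.
Year 3: ⌊$29,322 × 200%/6⌋ = $9,774. Book value $19,548.
Year 4: ⌊$19,548 × 200%/6⌋ = $6,516. Book value $13,032.

$13,032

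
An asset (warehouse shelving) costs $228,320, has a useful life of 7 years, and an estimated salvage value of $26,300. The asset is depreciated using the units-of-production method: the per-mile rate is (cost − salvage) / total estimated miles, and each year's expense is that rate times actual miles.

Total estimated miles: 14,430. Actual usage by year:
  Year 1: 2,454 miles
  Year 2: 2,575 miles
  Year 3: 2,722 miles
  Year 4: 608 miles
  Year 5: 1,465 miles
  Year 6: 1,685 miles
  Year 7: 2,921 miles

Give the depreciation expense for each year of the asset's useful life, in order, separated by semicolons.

$34,356; $36,050; $38,108; $8,512; $20,510; $23,590; $40,894

Depreciable base = $228,320 − $26,300 = $202,020.
Rate = $202,020 / 14,430 miles = $14 per mile.
Year 1: 2,454 × $14 = $34,356. Book value $193,964.
Year 2: 2,575 × $14 = $36,050. Book value $157,914.
Year 3: 2,722 × $14 = $38,108. Book value $119,806.
Year 4: 608 × $14 = $8,512. Book value $111,294.
Year 5: 1,465 × $14 = $20,510. Book value $90,784.
Year 6: 1,685 × $14 = $23,590. Book value $67,194.
Year 7: 2,921 × $14 = $40,894. Book value $26,300.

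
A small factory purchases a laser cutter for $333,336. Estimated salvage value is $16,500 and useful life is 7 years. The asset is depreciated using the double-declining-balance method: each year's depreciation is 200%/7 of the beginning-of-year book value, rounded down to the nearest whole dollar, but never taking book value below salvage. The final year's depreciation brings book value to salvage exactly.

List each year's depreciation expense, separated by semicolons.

$95,238; $68,028; $48,591; $34,708; $24,791; $17,708; $27,772

Depreciable base = $333,336 − $16,500 = $316,836.
Year 1: ⌊$333,336 × 200%/7⌋ = $95,238. Book value $238,098.
Year 2: ⌊$238,098 × 200%/7⌋ = $68,028. Book value $170,070.
Year 3: ⌊$170,070 × 200%/7⌋ = $48,591. Book value $121,479.
Year 4: ⌊$121,479 × 200%/7⌋ = $34,708. Book value $86,771.
Year 5: ⌊$86,771 × 200%/7⌋ = $24,791. Book value $61,980.
Year 6: ⌊$61,980 × 200%/7⌋ = $17,708. Book value $44,272.
Year 7 (final): $44,272 − $16,500 = $27,772. Book value $16,500.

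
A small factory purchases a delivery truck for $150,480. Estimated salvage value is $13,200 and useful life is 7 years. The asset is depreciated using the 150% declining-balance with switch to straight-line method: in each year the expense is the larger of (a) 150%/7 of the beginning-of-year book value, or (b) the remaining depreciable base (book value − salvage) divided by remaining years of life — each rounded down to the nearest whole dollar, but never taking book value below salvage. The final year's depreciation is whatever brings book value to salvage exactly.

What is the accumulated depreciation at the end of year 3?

Depreciable base = $150,480 − $13,200 = $137,280.
Year 1: DB = ⌊$150,480 × 150%/7⌋ = $32,245; SL = ⌊$137,280/7⌋ = $19,611 → take DB $32,245. Book value $118,235.
Year 2: DB = ⌊$118,235 × 150%/7⌋ = $25,336; SL = ⌊$105,035/6⌋ = $17,505 → take DB $25,336. Book value $92,899.
Year 3: DB = ⌊$92,899 × 150%/7⌋ = $19,906; SL = ⌊$79,699/5⌋ = $15,939 → take DB $19,906. Book value $72,993.
Accumulated through year 3 = $150,480 − $72,993 = $77,487.

$77,487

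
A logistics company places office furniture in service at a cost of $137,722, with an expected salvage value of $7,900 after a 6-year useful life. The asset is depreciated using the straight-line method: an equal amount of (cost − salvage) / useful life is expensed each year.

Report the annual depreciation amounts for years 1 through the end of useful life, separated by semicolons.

$21,637; $21,637; $21,637; $21,637; $21,637; $21,637

Depreciable base = $137,722 − $7,900 = $129,822.
Annual expense = $129,822 / 6 = $21,637.
End of year 1: book value $116,085.
End of year 2: book value $94,448.
End of year 3: book value $72,811.
End of year 4: book value $51,174.
End of year 5: book value $29,537.
End of year 6: book value $7,900.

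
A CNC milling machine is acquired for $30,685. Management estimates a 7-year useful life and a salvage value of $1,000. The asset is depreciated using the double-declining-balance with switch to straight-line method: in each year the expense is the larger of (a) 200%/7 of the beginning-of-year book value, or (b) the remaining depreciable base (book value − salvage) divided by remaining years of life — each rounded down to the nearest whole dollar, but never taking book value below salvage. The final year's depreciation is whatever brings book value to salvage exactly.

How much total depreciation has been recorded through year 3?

$19,502

Depreciable base = $30,685 − $1,000 = $29,685.
Year 1: DB = ⌊$30,685 × 200%/7⌋ = $8,767; SL = ⌊$29,685/7⌋ = $4,240 → take DB $8,767. Book value $21,918.
Year 2: DB = ⌊$21,918 × 200%/7⌋ = $6,262; SL = ⌊$20,918/6⌋ = $3,486 → take DB $6,262. Book value $15,656.
Year 3: DB = ⌊$15,656 × 200%/7⌋ = $4,473; SL = ⌊$14,656/5⌋ = $2,931 → take DB $4,473. Book value $11,183.
Accumulated through year 3 = $30,685 − $11,183 = $19,502.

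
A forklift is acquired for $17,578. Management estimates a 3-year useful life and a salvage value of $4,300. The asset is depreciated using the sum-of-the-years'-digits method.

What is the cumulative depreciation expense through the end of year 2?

Depreciable base = $17,578 − $4,300 = $13,278.
Sum of the years' digits = 3+2+1 = 6.
Year 1: $13,278 × 3/6 = $6,639. Book value $10,939.
Year 2: $13,278 × 2/6 = $4,426. Book value $6,513.
Accumulated through year 2 = $17,578 − $6,513 = $11,065.

$11,065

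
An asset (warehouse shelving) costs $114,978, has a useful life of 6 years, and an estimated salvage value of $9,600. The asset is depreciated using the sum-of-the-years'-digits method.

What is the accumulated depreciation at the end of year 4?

$90,324

Depreciable base = $114,978 − $9,600 = $105,378.
Sum of the years' digits = 6+5+4+3+2+1 = 21.
Year 1: $105,378 × 6/21 = $30,108. Book value $84,870.
Year 2: $105,378 × 5/21 = $25,090. Book value $59,780.
Year 3: $105,378 × 4/21 = $20,072. Book value $39,708.
Year 4: $105,378 × 3/21 = $15,054. Book value $24,654.
Accumulated through year 4 = $114,978 − $24,654 = $90,324.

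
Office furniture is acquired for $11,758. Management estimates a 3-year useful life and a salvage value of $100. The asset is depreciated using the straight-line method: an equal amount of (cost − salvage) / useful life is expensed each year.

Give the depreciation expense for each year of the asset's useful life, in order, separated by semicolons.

Depreciable base = $11,758 − $100 = $11,658.
Annual expense = $11,658 / 3 = $3,886.
End of year 1: book value $7,872.
End of year 2: book value $3,986.
End of year 3: book value $100.

$3,886; $3,886; $3,886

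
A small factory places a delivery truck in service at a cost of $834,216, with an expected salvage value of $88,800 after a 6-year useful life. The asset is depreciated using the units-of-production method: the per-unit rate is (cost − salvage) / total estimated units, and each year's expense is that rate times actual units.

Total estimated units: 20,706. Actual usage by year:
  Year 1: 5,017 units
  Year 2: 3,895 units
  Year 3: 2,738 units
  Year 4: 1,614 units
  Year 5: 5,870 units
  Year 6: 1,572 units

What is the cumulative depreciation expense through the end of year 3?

$419,400

Depreciable base = $834,216 − $88,800 = $745,416.
Rate = $745,416 / 20,706 units = $36 per unit.
Year 1: 5,017 × $36 = $180,612. Book value $653,604.
Year 2: 3,895 × $36 = $140,220. Book value $513,384.
Year 3: 2,738 × $36 = $98,568. Book value $414,816.
Accumulated through year 3 = $834,216 − $414,816 = $419,400.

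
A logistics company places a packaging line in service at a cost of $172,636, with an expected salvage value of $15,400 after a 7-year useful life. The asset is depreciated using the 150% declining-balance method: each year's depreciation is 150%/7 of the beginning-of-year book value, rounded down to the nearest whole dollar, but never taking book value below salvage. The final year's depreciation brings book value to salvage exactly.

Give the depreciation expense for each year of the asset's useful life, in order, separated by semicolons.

$36,993; $29,066; $22,837; $17,944; $14,099; $11,077; $25,220

Depreciable base = $172,636 − $15,400 = $157,236.
Year 1: ⌊$172,636 × 150%/7⌋ = $36,993. Book value $135,643.
Year 2: ⌊$135,643 × 150%/7⌋ = $29,066. Book value $106,577.
Year 3: ⌊$106,577 × 150%/7⌋ = $22,837. Book value $83,740.
Year 4: ⌊$83,740 × 150%/7⌋ = $17,944. Book value $65,796.
Year 5: ⌊$65,796 × 150%/7⌋ = $14,099. Book value $51,697.
Year 6: ⌊$51,697 × 150%/7⌋ = $11,077. Book value $40,620.
Year 7 (final): $40,620 − $15,400 = $25,220. Book value $15,400.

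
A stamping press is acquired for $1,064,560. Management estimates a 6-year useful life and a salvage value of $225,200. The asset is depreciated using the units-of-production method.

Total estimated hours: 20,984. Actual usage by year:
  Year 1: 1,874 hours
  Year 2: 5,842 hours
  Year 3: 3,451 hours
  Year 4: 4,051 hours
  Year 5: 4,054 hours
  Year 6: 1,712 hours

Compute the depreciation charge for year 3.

Depreciable base = $1,064,560 − $225,200 = $839,360.
Rate = $839,360 / 20,984 hours = $40 per hour.
Year 1: 1,874 × $40 = $74,960. Book value $989,600.
Year 2: 5,842 × $40 = $233,680. Book value $755,920.
Year 3: 3,451 × $40 = $138,040. Book value $617,880.

$138,040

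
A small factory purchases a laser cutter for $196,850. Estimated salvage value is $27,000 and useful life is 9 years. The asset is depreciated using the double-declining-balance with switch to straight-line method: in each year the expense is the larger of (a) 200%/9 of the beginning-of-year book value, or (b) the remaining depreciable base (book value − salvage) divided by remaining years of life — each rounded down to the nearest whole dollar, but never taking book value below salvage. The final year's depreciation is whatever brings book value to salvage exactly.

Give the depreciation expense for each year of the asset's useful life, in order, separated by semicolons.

Depreciable base = $196,850 − $27,000 = $169,850.
Year 1: DB = ⌊$196,850 × 200%/9⌋ = $43,744; SL = ⌊$169,850/9⌋ = $18,872 → take DB $43,744. Book value $153,106.
Year 2: DB = ⌊$153,106 × 200%/9⌋ = $34,023; SL = ⌊$126,106/8⌋ = $15,763 → take DB $34,023. Book value $119,083.
Year 3: DB = ⌊$119,083 × 200%/9⌋ = $26,462; SL = ⌊$92,083/7⌋ = $13,154 → take DB $26,462. Book value $92,621.
Year 4: DB = ⌊$92,621 × 200%/9⌋ = $20,582; SL = ⌊$65,621/6⌋ = $10,936 → take DB $20,582. Book value $72,039.
Year 5: DB = ⌊$72,039 × 200%/9⌋ = $16,008; SL = ⌊$45,039/5⌋ = $9,007 → take DB $16,008. Book value $56,031.
Year 6: DB = ⌊$56,031 × 200%/9⌋ = $12,451; SL = ⌊$29,031/4⌋ = $7,257 → take DB $12,451. Book value $43,580.
Year 7: DB = ⌊$43,580 × 200%/9⌋ = $9,684; SL = ⌊$16,580/3⌋ = $5,526 → take DB $9,684. Book value $33,896.
Year 8: DB = ⌊$33,896 × 200%/9⌋ = $7,532; SL = ⌊$6,896/2⌋ = $3,448 → take DB $7,532, capped at $6,896. Book value $27,000.
Year 9 (final): $27,000 − $27,000 = $0. Book value $27,000.

$43,744; $34,023; $26,462; $20,582; $16,008; $12,451; $9,684; $6,896; $0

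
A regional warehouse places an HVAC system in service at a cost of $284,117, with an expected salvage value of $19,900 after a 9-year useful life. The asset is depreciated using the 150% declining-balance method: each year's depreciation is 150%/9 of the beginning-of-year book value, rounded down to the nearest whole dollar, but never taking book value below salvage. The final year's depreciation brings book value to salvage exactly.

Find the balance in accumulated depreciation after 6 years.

Depreciable base = $284,117 − $19,900 = $264,217.
Year 1: ⌊$284,117 × 150%/9⌋ = $47,352. Book value $236,765.
Year 2: ⌊$236,765 × 150%/9⌋ = $39,460. Book value $197,305.
Year 3: ⌊$197,305 × 150%/9⌋ = $32,884. Book value $164,421.
Year 4: ⌊$164,421 × 150%/9⌋ = $27,403. Book value $137,018.
Year 5: ⌊$137,018 × 150%/9⌋ = $22,836. Book value $114,182.
Year 6: ⌊$114,182 × 150%/9⌋ = $19,030. Book value $95,152.
Accumulated through year 6 = $284,117 − $95,152 = $188,965.

$188,965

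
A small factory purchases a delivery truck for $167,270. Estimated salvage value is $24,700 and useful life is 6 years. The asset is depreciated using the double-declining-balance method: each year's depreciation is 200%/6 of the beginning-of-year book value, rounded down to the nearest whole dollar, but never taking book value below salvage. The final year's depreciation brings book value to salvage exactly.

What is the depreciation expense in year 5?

$8,342

Depreciable base = $167,270 − $24,700 = $142,570.
Year 1: ⌊$167,270 × 200%/6⌋ = $55,756. Book value $111,514.
Year 2: ⌊$111,514 × 200%/6⌋ = $37,171. Book value $74,343.
Year 3: ⌊$74,343 × 200%/6⌋ = $24,781. Book value $49,562.
Year 4: ⌊$49,562 × 200%/6⌋ = $16,520. Book value $33,042.
Year 5: ⌊$33,042 × 200%/6⌋ = $11,014, capped at $8,342. Book value $24,700.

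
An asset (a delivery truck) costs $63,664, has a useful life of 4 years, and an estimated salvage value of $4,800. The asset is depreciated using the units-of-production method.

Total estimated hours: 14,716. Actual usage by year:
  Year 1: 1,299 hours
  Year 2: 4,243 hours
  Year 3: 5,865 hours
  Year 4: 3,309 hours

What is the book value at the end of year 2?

$41,496

Depreciable base = $63,664 − $4,800 = $58,864.
Rate = $58,864 / 14,716 hours = $4 per hour.
Year 1: 1,299 × $4 = $5,196. Book value $58,468.
Year 2: 4,243 × $4 = $16,972. Book value $41,496.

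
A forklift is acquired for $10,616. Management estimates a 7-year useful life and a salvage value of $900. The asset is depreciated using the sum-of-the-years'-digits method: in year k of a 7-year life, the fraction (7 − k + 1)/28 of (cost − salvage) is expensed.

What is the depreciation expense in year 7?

Depreciable base = $10,616 − $900 = $9,716.
Sum of the years' digits = 7+6+5+4+3+2+1 = 28.
Year 1: $9,716 × 7/28 = $2,429. Book value $8,187.
Year 2: $9,716 × 6/28 = $2,082. Book value $6,105.
Year 3: $9,716 × 5/28 = $1,735. Book value $4,370.
Year 4: $9,716 × 4/28 = $1,388. Book value $2,982.
Year 5: $9,716 × 3/28 = $1,041. Book value $1,941.
Year 6: $9,716 × 2/28 = $694. Book value $1,247.
Year 7: $9,716 × 1/28 = $347. Book value $900.

$347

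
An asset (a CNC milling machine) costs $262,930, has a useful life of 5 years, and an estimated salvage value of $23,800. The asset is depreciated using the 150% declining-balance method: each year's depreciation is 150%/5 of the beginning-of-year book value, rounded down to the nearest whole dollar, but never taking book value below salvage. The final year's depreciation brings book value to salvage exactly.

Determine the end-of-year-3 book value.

$90,186

Depreciable base = $262,930 − $23,800 = $239,130.
Year 1: ⌊$262,930 × 150%/5⌋ = $78,879. Book value $184,051.
Year 2: ⌊$184,051 × 150%/5⌋ = $55,215. Book value $128,836.
Year 3: ⌊$128,836 × 150%/5⌋ = $38,650. Book value $90,186.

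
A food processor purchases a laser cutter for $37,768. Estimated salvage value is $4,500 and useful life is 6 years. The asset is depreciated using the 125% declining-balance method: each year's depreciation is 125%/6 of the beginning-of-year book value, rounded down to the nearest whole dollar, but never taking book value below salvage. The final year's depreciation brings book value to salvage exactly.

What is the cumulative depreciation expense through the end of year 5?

Depreciable base = $37,768 − $4,500 = $33,268.
Year 1: ⌊$37,768 × 125%/6⌋ = $7,868. Book value $29,900.
Year 2: ⌊$29,900 × 125%/6⌋ = $6,229. Book value $23,671.
Year 3: ⌊$23,671 × 125%/6⌋ = $4,931. Book value $18,740.
Year 4: ⌊$18,740 × 125%/6⌋ = $3,904. Book value $14,836.
Year 5: ⌊$14,836 × 125%/6⌋ = $3,090. Book value $11,746.
Accumulated through year 5 = $37,768 − $11,746 = $26,022.

$26,022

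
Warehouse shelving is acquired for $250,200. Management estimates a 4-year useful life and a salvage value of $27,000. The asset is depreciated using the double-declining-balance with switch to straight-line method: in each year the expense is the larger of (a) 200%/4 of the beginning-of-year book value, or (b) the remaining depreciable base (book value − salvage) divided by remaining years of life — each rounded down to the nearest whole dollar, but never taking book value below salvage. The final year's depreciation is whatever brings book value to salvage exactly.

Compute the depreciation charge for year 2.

Depreciable base = $250,200 − $27,000 = $223,200.
Year 1: DB = ⌊$250,200 × 200%/4⌋ = $125,100; SL = ⌊$223,200/4⌋ = $55,800 → take DB $125,100. Book value $125,100.
Year 2: DB = ⌊$125,100 × 200%/4⌋ = $62,550; SL = ⌊$98,100/3⌋ = $32,700 → take DB $62,550. Book value $62,550.

$62,550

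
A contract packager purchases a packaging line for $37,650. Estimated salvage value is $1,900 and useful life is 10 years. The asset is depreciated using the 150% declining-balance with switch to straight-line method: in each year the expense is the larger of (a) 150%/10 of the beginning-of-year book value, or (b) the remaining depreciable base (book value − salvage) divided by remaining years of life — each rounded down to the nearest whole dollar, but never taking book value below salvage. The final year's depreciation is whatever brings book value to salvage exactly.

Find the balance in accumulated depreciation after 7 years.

$26,872

Depreciable base = $37,650 − $1,900 = $35,750.
Year 1: DB = ⌊$37,650 × 150%/10⌋ = $5,647; SL = ⌊$35,750/10⌋ = $3,575 → take DB $5,647. Book value $32,003.
Year 2: DB = ⌊$32,003 × 150%/10⌋ = $4,800; SL = ⌊$30,103/9⌋ = $3,344 → take DB $4,800. Book value $27,203.
Year 3: DB = ⌊$27,203 × 150%/10⌋ = $4,080; SL = ⌊$25,303/8⌋ = $3,162 → take DB $4,080. Book value $23,123.
Year 4: DB = ⌊$23,123 × 150%/10⌋ = $3,468; SL = ⌊$21,223/7⌋ = $3,031 → take DB $3,468. Book value $19,655.
Year 5: DB = ⌊$19,655 × 150%/10⌋ = $2,948; SL = ⌊$17,755/6⌋ = $2,959 → take SL $2,959. Book value $16,696.
Year 6: DB = ⌊$16,696 × 150%/10⌋ = $2,504; SL = ⌊$14,796/5⌋ = $2,959 → take SL $2,959. Book value $13,737.
Year 7: DB = ⌊$13,737 × 150%/10⌋ = $2,060; SL = ⌊$11,837/4⌋ = $2,959 → take SL $2,959. Book value $10,778.
Accumulated through year 7 = $37,650 − $10,778 = $26,872.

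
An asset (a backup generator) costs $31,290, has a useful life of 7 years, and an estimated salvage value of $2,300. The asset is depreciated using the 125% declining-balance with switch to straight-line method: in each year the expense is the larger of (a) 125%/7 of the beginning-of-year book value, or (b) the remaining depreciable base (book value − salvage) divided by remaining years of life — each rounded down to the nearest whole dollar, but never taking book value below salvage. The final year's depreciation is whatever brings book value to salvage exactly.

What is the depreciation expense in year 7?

$3,761

Depreciable base = $31,290 − $2,300 = $28,990.
Year 1: DB = ⌊$31,290 × 125%/7⌋ = $5,587; SL = ⌊$28,990/7⌋ = $4,141 → take DB $5,587. Book value $25,703.
Year 2: DB = ⌊$25,703 × 125%/7⌋ = $4,589; SL = ⌊$23,403/6⌋ = $3,900 → take DB $4,589. Book value $21,114.
Year 3: DB = ⌊$21,114 × 125%/7⌋ = $3,770; SL = ⌊$18,814/5⌋ = $3,762 → take DB $3,770. Book value $17,344.
Year 4: DB = ⌊$17,344 × 125%/7⌋ = $3,097; SL = ⌊$15,044/4⌋ = $3,761 → take SL $3,761. Book value $13,583.
Year 5: DB = ⌊$13,583 × 125%/7⌋ = $2,425; SL = ⌊$11,283/3⌋ = $3,761 → take SL $3,761. Book value $9,822.
Year 6: DB = ⌊$9,822 × 125%/7⌋ = $1,753; SL = ⌊$7,522/2⌋ = $3,761 → take SL $3,761. Book value $6,061.
Year 7 (final): $6,061 − $2,300 = $3,761. Book value $2,300.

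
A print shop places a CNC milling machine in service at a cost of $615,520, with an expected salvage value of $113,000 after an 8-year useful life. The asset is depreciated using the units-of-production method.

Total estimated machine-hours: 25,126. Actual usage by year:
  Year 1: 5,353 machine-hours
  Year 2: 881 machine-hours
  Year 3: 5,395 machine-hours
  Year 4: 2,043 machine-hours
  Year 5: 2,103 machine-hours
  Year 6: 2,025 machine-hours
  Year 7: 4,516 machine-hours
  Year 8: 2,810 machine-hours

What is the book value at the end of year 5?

$300,020

Depreciable base = $615,520 − $113,000 = $502,520.
Rate = $502,520 / 25,126 machine-hours = $20 per machine-hour.
Year 1: 5,353 × $20 = $107,060. Book value $508,460.
Year 2: 881 × $20 = $17,620. Book value $490,840.
Year 3: 5,395 × $20 = $107,900. Book value $382,940.
Year 4: 2,043 × $20 = $40,860. Book value $342,080.
Year 5: 2,103 × $20 = $42,060. Book value $300,020.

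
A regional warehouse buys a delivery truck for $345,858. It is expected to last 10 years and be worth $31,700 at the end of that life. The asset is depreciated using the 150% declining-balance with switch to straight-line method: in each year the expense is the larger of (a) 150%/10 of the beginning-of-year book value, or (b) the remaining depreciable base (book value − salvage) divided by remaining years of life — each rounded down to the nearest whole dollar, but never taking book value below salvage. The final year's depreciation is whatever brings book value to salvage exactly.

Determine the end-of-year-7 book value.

$104,756

Depreciable base = $345,858 − $31,700 = $314,158.
Year 1: DB = ⌊$345,858 × 150%/10⌋ = $51,878; SL = ⌊$314,158/10⌋ = $31,415 → take DB $51,878. Book value $293,980.
Year 2: DB = ⌊$293,980 × 150%/10⌋ = $44,097; SL = ⌊$262,280/9⌋ = $29,142 → take DB $44,097. Book value $249,883.
Year 3: DB = ⌊$249,883 × 150%/10⌋ = $37,482; SL = ⌊$218,183/8⌋ = $27,272 → take DB $37,482. Book value $212,401.
Year 4: DB = ⌊$212,401 × 150%/10⌋ = $31,860; SL = ⌊$180,701/7⌋ = $25,814 → take DB $31,860. Book value $180,541.
Year 5: DB = ⌊$180,541 × 150%/10⌋ = $27,081; SL = ⌊$148,841/6⌋ = $24,806 → take DB $27,081. Book value $153,460.
Year 6: DB = ⌊$153,460 × 150%/10⌋ = $23,019; SL = ⌊$121,760/5⌋ = $24,352 → take SL $24,352. Book value $129,108.
Year 7: DB = ⌊$129,108 × 150%/10⌋ = $19,366; SL = ⌊$97,408/4⌋ = $24,352 → take SL $24,352. Book value $104,756.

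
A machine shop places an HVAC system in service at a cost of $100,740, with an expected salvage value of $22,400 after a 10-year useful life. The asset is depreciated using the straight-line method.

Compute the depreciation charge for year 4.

Depreciable base = $100,740 − $22,400 = $78,340.
Annual expense = $78,340 / 10 = $7,834.

$7,834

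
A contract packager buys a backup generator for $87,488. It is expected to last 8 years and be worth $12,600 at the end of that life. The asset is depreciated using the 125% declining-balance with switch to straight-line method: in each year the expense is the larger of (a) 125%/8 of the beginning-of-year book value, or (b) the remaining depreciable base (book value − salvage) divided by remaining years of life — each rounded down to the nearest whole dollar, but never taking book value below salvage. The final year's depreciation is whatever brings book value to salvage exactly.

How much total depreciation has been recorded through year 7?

Depreciable base = $87,488 − $12,600 = $74,888.
Year 1: DB = ⌊$87,488 × 125%/8⌋ = $13,670; SL = ⌊$74,888/8⌋ = $9,361 → take DB $13,670. Book value $73,818.
Year 2: DB = ⌊$73,818 × 125%/8⌋ = $11,534; SL = ⌊$61,218/7⌋ = $8,745 → take DB $11,534. Book value $62,284.
Year 3: DB = ⌊$62,284 × 125%/8⌋ = $9,731; SL = ⌊$49,684/6⌋ = $8,280 → take DB $9,731. Book value $52,553.
Year 4: DB = ⌊$52,553 × 125%/8⌋ = $8,211; SL = ⌊$39,953/5⌋ = $7,990 → take DB $8,211. Book value $44,342.
Year 5: DB = ⌊$44,342 × 125%/8⌋ = $6,928; SL = ⌊$31,742/4⌋ = $7,935 → take SL $7,935. Book value $36,407.
Year 6: DB = ⌊$36,407 × 125%/8⌋ = $5,688; SL = ⌊$23,807/3⌋ = $7,935 → take SL $7,935. Book value $28,472.
Year 7: DB = ⌊$28,472 × 125%/8⌋ = $4,448; SL = ⌊$15,872/2⌋ = $7,936 → take SL $7,936. Book value $20,536.
Accumulated through year 7 = $87,488 − $20,536 = $66,952.

$66,952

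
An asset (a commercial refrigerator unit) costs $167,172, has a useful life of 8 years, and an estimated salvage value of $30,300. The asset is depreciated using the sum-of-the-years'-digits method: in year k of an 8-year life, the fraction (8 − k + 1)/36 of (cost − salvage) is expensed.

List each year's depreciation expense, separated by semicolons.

$30,416; $26,614; $22,812; $19,010; $15,208; $11,406; $7,604; $3,802

Depreciable base = $167,172 − $30,300 = $136,872.
Sum of the years' digits = 8+7+6+5+4+3+2+1 = 36.
Year 1: $136,872 × 8/36 = $30,416. Book value $136,756.
Year 2: $136,872 × 7/36 = $26,614. Book value $110,142.
Year 3: $136,872 × 6/36 = $22,812. Book value $87,330.
Year 4: $136,872 × 5/36 = $19,010. Book value $68,320.
Year 5: $136,872 × 4/36 = $15,208. Book value $53,112.
Year 6: $136,872 × 3/36 = $11,406. Book value $41,706.
Year 7: $136,872 × 2/36 = $7,604. Book value $34,102.
Year 8: $136,872 × 1/36 = $3,802. Book value $30,300.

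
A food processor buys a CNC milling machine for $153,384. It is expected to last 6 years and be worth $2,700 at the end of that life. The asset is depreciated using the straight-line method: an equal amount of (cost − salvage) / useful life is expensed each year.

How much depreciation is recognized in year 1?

Depreciable base = $153,384 − $2,700 = $150,684.
Annual expense = $150,684 / 6 = $25,114.

$25,114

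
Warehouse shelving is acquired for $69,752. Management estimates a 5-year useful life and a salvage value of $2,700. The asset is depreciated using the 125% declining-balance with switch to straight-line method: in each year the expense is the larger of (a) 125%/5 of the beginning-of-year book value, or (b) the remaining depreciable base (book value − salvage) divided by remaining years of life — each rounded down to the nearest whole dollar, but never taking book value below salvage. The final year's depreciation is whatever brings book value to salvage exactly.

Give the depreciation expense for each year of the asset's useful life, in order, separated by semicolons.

Depreciable base = $69,752 − $2,700 = $67,052.
Year 1: DB = ⌊$69,752 × 125%/5⌋ = $17,438; SL = ⌊$67,052/5⌋ = $13,410 → take DB $17,438. Book value $52,314.
Year 2: DB = ⌊$52,314 × 125%/5⌋ = $13,078; SL = ⌊$49,614/4⌋ = $12,403 → take DB $13,078. Book value $39,236.
Year 3: DB = ⌊$39,236 × 125%/5⌋ = $9,809; SL = ⌊$36,536/3⌋ = $12,178 → take SL $12,178. Book value $27,058.
Year 4: DB = ⌊$27,058 × 125%/5⌋ = $6,764; SL = ⌊$24,358/2⌋ = $12,179 → take SL $12,179. Book value $14,879.
Year 5 (final): $14,879 − $2,700 = $12,179. Book value $2,700.

$17,438; $13,078; $12,178; $12,179; $12,179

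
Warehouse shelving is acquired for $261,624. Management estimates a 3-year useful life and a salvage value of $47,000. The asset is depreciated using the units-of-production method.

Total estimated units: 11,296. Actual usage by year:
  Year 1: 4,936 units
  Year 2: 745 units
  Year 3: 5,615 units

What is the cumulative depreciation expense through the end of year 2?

Depreciable base = $261,624 − $47,000 = $214,624.
Rate = $214,624 / 11,296 units = $19 per unit.
Year 1: 4,936 × $19 = $93,784. Book value $167,840.
Year 2: 745 × $19 = $14,155. Book value $153,685.
Accumulated through year 2 = $261,624 − $153,685 = $107,939.

$107,939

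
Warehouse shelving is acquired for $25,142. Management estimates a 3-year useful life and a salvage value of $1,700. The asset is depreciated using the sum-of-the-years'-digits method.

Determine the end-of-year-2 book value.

Depreciable base = $25,142 − $1,700 = $23,442.
Sum of the years' digits = 3+2+1 = 6.
Year 1: $23,442 × 3/6 = $11,721. Book value $13,421.
Year 2: $23,442 × 2/6 = $7,814. Book value $5,607.

$5,607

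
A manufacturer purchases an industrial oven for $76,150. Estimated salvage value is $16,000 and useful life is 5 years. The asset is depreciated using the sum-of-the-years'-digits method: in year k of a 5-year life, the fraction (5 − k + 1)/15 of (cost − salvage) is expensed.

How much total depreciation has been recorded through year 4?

Depreciable base = $76,150 − $16,000 = $60,150.
Sum of the years' digits = 5+4+3+2+1 = 15.
Year 1: $60,150 × 5/15 = $20,050. Book value $56,100.
Year 2: $60,150 × 4/15 = $16,040. Book value $40,060.
Year 3: $60,150 × 3/15 = $12,030. Book value $28,030.
Year 4: $60,150 × 2/15 = $8,020. Book value $20,010.
Accumulated through year 4 = $76,150 − $20,010 = $56,140.

$56,140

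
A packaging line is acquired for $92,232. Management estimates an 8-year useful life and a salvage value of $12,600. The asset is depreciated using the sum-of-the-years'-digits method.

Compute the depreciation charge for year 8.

Depreciable base = $92,232 − $12,600 = $79,632.
Sum of the years' digits = 8+7+6+5+4+3+2+1 = 36.
Year 1: $79,632 × 8/36 = $17,696. Book value $74,536.
Year 2: $79,632 × 7/36 = $15,484. Book value $59,052.
Year 3: $79,632 × 6/36 = $13,272. Book value $45,780.
Year 4: $79,632 × 5/36 = $11,060. Book value $34,720.
Year 5: $79,632 × 4/36 = $8,848. Book value $25,872.
Year 6: $79,632 × 3/36 = $6,636. Book value $19,236.
Year 7: $79,632 × 2/36 = $4,424. Book value $14,812.
Year 8: $79,632 × 1/36 = $2,212. Book value $12,600.

$2,212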